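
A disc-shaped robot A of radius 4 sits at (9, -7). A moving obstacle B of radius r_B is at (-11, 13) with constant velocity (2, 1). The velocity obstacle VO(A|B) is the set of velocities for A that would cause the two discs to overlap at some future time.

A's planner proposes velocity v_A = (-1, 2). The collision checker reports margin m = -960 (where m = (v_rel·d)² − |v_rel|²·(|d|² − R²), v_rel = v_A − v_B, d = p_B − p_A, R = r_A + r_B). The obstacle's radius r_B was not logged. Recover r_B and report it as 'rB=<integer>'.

m = -960
d = (-20, 20);  v_rel = (-3, 1),  |v_rel|² = 10
v_rel×d = (-3)·(20) − (1)·(-20) = -40
since m = R²·10 − (-40)²:  R² = (1600 + -960) / 10 = 64
R = √64 = 8  ⇒  r_B = 8 − 4 = 4

rB=4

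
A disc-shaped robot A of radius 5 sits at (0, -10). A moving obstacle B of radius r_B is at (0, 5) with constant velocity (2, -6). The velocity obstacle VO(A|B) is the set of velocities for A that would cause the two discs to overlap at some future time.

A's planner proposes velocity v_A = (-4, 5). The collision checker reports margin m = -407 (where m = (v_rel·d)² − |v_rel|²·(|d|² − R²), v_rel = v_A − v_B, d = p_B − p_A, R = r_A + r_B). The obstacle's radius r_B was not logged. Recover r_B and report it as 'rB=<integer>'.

m = -407
d = (0, 15);  v_rel = (-6, 11),  |v_rel|² = 157
v_rel×d = (-6)·(15) − (11)·(0) = -90
since m = R²·157 − (-90)²:  R² = (8100 + -407) / 157 = 49
R = √49 = 7  ⇒  r_B = 7 − 5 = 2

rB=2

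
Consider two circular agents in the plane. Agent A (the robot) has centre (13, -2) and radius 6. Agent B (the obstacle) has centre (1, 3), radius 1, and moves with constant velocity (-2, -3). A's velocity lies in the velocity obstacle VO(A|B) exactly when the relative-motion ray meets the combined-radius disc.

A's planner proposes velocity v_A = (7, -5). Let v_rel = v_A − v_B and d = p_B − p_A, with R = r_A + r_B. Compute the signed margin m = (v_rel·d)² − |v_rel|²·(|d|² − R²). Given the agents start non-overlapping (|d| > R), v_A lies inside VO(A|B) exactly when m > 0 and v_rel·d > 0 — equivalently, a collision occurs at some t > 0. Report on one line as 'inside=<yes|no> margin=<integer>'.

d = (-12, 5),  |d|² = 169;  R = 6+1 = 7,  c = 169−7² = 120
v_rel = (9, -2),  |v_rel|² = 85;  v_rel·d = (9)·(-12) + (-2)·(5) = -118
85·t² + 236·t + 120 = 0  ⇒  m = (-118)² − 85·120 = 3724
m = 3724 > 0,  v_rel·d = -118 < 0  ⇒  outside

inside=no margin=3724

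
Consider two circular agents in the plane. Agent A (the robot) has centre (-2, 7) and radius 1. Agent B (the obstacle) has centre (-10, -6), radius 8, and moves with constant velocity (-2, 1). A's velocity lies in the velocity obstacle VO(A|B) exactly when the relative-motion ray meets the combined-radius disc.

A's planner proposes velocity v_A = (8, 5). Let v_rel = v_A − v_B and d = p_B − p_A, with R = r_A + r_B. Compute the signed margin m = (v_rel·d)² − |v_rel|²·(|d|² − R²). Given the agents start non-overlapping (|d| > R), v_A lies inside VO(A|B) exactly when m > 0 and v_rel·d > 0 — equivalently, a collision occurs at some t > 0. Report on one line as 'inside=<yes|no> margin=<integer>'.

d = (-8, -13),  |d|² = 233;  R = 1+8 = 9,  c = 233−9² = 152
v_rel = (10, 4),  |v_rel|² = 116;  v_rel·d = (10)·(-8) + (4)·(-13) = -132
116·t² + 264·t + 152 = 0  ⇒  m = (-132)² − 116·152 = -208
m = -208 < 0,  v_rel·d = -132 < 0  ⇒  outside

inside=no margin=-208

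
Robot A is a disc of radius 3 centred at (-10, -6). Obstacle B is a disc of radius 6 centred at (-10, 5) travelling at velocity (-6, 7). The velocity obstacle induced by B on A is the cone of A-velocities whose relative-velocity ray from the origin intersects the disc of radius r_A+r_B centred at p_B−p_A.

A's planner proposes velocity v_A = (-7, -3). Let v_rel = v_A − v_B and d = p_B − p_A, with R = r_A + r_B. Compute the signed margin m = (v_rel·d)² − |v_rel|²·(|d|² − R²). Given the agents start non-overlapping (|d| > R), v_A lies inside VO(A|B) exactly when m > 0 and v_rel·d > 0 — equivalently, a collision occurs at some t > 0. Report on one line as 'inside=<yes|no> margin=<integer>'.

d = (0, 11),  |d|² = 121;  R = 3+6 = 9,  c = 121−9² = 40
v_rel = (-1, -10),  |v_rel|² = 101;  v_rel·d = (-1)·(0) + (-10)·(11) = -110
101·t² + 220·t + 40 = 0  ⇒  m = (-110)² − 101·40 = 8060
m = 8060 > 0,  v_rel·d = -110 < 0  ⇒  outside

inside=no margin=8060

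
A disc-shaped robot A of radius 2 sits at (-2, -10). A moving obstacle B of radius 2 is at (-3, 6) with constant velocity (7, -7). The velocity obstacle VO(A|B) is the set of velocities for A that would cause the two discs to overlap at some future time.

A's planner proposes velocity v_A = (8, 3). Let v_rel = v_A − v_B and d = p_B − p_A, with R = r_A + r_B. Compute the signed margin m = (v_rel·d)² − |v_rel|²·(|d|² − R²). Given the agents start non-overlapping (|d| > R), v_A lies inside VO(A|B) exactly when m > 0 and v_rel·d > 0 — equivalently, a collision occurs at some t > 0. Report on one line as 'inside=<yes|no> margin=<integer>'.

d = (-1, 16),  |d|² = 257;  R = 2+2 = 4,  c = 257−4² = 241
v_rel = (1, 10),  |v_rel|² = 101;  v_rel·d = (1)·(-1) + (10)·(16) = 159
101·t² − 318·t + 241 = 0  ⇒  m = 159² − 101·241 = 940
m = 940 > 0,  v_rel·d = 159 > 0  ⇒  inside

inside=yes margin=940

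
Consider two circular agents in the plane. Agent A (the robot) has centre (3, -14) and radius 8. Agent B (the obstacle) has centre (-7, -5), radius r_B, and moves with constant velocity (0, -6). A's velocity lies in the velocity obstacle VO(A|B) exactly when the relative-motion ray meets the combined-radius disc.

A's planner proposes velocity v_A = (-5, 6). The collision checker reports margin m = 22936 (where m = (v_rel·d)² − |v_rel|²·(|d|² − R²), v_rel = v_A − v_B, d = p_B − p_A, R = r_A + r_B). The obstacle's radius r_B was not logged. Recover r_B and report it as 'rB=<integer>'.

m = 22936
d = (-10, 9);  v_rel = (-5, 12),  |v_rel|² = 169
v_rel×d = (-5)·(9) − (12)·(-10) = 75
since m = R²·169 − 75²:  R² = (5625 + 22936) / 169 = 169
R = √169 = 13  ⇒  r_B = 13 − 8 = 5

rB=5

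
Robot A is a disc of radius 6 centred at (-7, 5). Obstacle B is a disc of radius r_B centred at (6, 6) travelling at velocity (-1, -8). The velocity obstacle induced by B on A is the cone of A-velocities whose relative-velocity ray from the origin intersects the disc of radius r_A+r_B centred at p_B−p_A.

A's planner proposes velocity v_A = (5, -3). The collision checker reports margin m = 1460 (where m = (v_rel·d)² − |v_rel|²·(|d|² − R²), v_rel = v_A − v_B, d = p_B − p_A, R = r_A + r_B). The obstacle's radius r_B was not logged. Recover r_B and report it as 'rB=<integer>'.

m = 1460
d = (13, 1);  v_rel = (6, 5),  |v_rel|² = 61
v_rel×d = (6)·(1) − (5)·(13) = -59
since m = R²·61 − (-59)²:  R² = (3481 + 1460) / 61 = 81
R = √81 = 9  ⇒  r_B = 9 − 6 = 3

rB=3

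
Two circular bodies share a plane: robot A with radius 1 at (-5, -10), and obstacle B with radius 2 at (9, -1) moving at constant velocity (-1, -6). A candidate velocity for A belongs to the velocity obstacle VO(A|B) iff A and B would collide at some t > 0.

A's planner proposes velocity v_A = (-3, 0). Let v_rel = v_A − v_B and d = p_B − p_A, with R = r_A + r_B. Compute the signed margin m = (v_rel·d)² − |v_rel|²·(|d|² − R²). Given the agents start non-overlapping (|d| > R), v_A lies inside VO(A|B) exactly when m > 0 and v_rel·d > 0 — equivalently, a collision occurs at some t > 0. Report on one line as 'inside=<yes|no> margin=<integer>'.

d = (14, 9),  |d|² = 277;  R = 1+2 = 3,  c = 277−3² = 268
v_rel = (-2, 6),  |v_rel|² = 40;  v_rel·d = (-2)·(14) + (6)·(9) = 26
40·t² − 52·t + 268 = 0  ⇒  m = 26² − 40·268 = -10044
m = -10044 < 0,  v_rel·d = 26 > 0  ⇒  outside

inside=no margin=-10044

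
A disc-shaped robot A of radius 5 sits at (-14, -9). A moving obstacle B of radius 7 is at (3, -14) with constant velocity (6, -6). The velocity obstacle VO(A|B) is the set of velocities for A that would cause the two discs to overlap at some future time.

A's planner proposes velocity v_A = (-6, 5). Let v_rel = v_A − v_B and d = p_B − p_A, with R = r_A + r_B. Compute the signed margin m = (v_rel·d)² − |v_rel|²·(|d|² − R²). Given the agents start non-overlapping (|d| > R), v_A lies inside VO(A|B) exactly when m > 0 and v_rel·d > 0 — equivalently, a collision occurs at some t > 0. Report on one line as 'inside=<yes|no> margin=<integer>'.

d = (17, -5),  |d|² = 314;  R = 5+7 = 12,  c = 314−12² = 170
v_rel = (-12, 11),  |v_rel|² = 265;  v_rel·d = (-12)·(17) + (11)·(-5) = -259
265·t² + 518·t + 170 = 0  ⇒  m = (-259)² − 265·170 = 22031
m = 22031 > 0,  v_rel·d = -259 < 0  ⇒  outside

inside=no margin=22031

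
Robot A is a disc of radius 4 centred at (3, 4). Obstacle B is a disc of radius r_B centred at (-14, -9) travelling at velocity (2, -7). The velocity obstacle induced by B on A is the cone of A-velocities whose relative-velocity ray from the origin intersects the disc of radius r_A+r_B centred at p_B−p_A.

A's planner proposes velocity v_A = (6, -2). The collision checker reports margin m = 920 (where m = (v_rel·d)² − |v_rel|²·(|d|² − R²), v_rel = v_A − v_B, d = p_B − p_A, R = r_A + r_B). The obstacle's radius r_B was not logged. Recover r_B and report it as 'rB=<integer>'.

m = 920
d = (-17, -13);  v_rel = (4, 5),  |v_rel|² = 41
v_rel×d = (4)·(-13) − (5)·(-17) = 33
since m = R²·41 − 33²:  R² = (1089 + 920) / 41 = 49
R = √49 = 7  ⇒  r_B = 7 − 4 = 3

rB=3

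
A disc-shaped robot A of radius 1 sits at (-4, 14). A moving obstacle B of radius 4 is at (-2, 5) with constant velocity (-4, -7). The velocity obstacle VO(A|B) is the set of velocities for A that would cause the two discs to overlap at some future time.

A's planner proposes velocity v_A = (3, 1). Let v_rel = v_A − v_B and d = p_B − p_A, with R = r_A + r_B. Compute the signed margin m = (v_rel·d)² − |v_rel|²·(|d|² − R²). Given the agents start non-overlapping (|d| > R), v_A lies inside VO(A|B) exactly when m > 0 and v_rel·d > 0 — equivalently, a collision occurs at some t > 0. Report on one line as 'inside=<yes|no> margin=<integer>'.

d = (2, -9),  |d|² = 85;  R = 1+4 = 5,  c = 85−5² = 60
v_rel = (7, 8),  |v_rel|² = 113;  v_rel·d = (7)·(2) + (8)·(-9) = -58
113·t² + 116·t + 60 = 0  ⇒  m = (-58)² − 113·60 = -3416
m = -3416 < 0,  v_rel·d = -58 < 0  ⇒  outside

inside=no margin=-3416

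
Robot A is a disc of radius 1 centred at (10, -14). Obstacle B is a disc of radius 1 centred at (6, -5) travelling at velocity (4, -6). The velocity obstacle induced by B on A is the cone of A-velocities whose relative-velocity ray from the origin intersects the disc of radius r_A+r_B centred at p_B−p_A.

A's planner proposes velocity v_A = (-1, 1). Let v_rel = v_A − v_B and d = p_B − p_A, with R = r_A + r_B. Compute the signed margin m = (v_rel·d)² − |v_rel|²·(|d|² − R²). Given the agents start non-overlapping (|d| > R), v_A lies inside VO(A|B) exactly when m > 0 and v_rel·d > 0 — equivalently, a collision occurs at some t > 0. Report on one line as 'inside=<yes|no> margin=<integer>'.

d = (-4, 9),  |d|² = 97;  R = 1+1 = 2,  c = 97−2² = 93
v_rel = (-5, 7),  |v_rel|² = 74;  v_rel·d = (-5)·(-4) + (7)·(9) = 83
74·t² − 166·t + 93 = 0  ⇒  m = 83² − 74·93 = 7
m = 7 > 0,  v_rel·d = 83 > 0  ⇒  inside

inside=yes margin=7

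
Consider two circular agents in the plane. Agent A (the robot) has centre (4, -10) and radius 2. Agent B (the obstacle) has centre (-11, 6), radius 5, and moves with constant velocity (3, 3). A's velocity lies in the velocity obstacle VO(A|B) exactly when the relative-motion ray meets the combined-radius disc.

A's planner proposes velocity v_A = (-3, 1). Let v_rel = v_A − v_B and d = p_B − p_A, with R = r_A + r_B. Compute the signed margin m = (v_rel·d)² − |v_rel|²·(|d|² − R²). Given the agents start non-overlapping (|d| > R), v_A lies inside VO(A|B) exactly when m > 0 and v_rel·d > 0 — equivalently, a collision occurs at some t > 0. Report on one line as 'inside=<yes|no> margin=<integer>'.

d = (-15, 16),  |d|² = 481;  R = 2+5 = 7,  c = 481−7² = 432
v_rel = (-6, -2),  |v_rel|² = 40;  v_rel·d = (-6)·(-15) + (-2)·(16) = 58
40·t² − 116·t + 432 = 0  ⇒  m = 58² − 40·432 = -13916
m = -13916 < 0,  v_rel·d = 58 > 0  ⇒  outside

inside=no margin=-13916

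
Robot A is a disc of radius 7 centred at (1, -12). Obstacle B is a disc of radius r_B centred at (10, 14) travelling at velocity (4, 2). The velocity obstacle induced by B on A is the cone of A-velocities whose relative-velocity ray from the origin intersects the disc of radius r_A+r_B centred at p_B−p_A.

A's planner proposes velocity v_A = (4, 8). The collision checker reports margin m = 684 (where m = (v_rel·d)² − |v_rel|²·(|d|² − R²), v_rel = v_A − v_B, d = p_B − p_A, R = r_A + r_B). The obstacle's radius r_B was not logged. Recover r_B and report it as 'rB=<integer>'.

m = 684
d = (9, 26);  v_rel = (0, 6),  |v_rel|² = 36
v_rel×d = (0)·(26) − (6)·(9) = -54
since m = R²·36 − (-54)²:  R² = (2916 + 684) / 36 = 100
R = √100 = 10  ⇒  r_B = 10 − 7 = 3

rB=3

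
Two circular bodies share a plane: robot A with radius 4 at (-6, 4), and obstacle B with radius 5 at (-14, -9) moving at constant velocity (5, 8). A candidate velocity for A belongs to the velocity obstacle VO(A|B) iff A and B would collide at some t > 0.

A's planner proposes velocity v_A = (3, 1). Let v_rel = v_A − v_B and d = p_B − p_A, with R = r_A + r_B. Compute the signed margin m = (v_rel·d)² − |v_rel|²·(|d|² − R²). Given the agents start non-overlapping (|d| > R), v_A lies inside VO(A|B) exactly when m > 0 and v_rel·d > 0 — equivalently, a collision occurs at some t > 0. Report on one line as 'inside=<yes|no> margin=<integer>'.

d = (-8, -13),  |d|² = 233;  R = 4+5 = 9,  c = 233−9² = 152
v_rel = (-2, -7),  |v_rel|² = 53;  v_rel·d = (-2)·(-8) + (-7)·(-13) = 107
53·t² − 214·t + 152 = 0  ⇒  m = 107² − 53·152 = 3393
m = 3393 > 0,  v_rel·d = 107 > 0  ⇒  inside

inside=yes margin=3393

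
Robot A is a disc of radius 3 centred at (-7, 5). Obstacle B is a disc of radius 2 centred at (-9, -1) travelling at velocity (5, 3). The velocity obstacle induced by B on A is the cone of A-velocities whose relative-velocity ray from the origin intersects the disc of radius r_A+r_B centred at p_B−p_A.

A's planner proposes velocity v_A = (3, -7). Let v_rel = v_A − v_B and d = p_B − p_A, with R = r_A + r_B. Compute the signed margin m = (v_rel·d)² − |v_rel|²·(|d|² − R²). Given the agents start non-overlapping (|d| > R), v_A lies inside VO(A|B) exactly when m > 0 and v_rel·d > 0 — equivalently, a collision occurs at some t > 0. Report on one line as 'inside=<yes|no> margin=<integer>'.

d = (-2, -6),  |d|² = 40;  R = 3+2 = 5,  c = 40−5² = 15
v_rel = (-2, -10),  |v_rel|² = 104;  v_rel·d = (-2)·(-2) + (-10)·(-6) = 64
104·t² − 128·t + 15 = 0  ⇒  m = 64² − 104·15 = 2536
m = 2536 > 0,  v_rel·d = 64 > 0  ⇒  inside

inside=yes margin=2536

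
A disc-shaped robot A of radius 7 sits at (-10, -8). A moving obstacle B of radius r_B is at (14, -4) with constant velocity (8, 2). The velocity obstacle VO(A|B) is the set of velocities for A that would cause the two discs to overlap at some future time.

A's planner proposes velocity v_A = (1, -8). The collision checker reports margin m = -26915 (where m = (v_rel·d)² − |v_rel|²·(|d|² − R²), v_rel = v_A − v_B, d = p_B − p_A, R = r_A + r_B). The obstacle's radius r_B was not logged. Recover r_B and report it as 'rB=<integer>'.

m = -26915
d = (24, 4);  v_rel = (-7, -10),  |v_rel|² = 149
v_rel×d = (-7)·(4) − (-10)·(24) = 212
since m = R²·149 − 212²:  R² = (44944 + -26915) / 149 = 121
R = √121 = 11  ⇒  r_B = 11 − 7 = 4

rB=4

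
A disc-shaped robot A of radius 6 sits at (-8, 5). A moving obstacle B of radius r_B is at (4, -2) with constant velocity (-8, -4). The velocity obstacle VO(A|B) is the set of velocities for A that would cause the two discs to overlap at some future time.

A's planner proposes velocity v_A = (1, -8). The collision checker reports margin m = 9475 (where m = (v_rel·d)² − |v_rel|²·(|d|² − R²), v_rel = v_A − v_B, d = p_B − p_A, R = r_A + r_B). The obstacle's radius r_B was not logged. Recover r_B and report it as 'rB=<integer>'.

m = 9475
d = (12, -7);  v_rel = (9, -4),  |v_rel|² = 97
v_rel×d = (9)·(-7) − (-4)·(12) = -15
since m = R²·97 − (-15)²:  R² = (225 + 9475) / 97 = 100
R = √100 = 10  ⇒  r_B = 10 − 6 = 4

rB=4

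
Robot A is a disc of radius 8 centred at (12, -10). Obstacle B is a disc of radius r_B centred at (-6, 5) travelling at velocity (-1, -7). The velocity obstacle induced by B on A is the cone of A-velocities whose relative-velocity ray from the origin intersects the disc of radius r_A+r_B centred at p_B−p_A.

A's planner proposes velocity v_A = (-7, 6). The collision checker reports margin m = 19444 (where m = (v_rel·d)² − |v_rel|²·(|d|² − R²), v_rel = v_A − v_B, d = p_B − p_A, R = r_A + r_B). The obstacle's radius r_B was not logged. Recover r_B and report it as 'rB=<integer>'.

m = 19444
d = (-18, 15);  v_rel = (-6, 13),  |v_rel|² = 205
v_rel×d = (-6)·(15) − (13)·(-18) = 144
since m = R²·205 − 144²:  R² = (20736 + 19444) / 205 = 196
R = √196 = 14  ⇒  r_B = 14 − 8 = 6

rB=6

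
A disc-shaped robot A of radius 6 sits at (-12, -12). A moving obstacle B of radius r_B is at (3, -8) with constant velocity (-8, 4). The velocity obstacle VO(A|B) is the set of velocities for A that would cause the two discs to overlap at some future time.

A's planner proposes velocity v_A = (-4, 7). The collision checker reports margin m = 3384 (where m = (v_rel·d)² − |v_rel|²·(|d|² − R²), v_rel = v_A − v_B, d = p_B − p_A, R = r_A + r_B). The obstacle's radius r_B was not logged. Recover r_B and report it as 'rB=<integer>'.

m = 3384
d = (15, 4);  v_rel = (4, 3),  |v_rel|² = 25
v_rel×d = (4)·(4) − (3)·(15) = -29
since m = R²·25 − (-29)²:  R² = (841 + 3384) / 25 = 169
R = √169 = 13  ⇒  r_B = 13 − 6 = 7

rB=7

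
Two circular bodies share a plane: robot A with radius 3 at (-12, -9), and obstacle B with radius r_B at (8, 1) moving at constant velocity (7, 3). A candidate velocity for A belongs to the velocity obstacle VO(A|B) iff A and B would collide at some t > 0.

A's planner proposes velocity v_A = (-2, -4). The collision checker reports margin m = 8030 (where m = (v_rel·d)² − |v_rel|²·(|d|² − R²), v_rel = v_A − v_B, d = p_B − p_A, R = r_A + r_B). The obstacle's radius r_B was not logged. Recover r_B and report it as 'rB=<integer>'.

m = 8030
d = (20, 10);  v_rel = (-9, -7),  |v_rel|² = 130
v_rel×d = (-9)·(10) − (-7)·(20) = 50
since m = R²·130 − 50²:  R² = (2500 + 8030) / 130 = 81
R = √81 = 9  ⇒  r_B = 9 − 3 = 6

rB=6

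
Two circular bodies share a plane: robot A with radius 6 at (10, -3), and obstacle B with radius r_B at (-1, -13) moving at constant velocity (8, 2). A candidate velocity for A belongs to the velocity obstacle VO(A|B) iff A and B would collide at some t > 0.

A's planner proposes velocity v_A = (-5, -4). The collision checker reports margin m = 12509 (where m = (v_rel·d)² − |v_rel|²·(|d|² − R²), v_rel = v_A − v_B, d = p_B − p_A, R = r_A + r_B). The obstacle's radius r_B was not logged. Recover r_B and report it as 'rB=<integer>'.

m = 12509
d = (-11, -10);  v_rel = (-13, -6),  |v_rel|² = 205
v_rel×d = (-13)·(-10) − (-6)·(-11) = 64
since m = R²·205 − 64²:  R² = (4096 + 12509) / 205 = 81
R = √81 = 9  ⇒  r_B = 9 − 6 = 3

rB=3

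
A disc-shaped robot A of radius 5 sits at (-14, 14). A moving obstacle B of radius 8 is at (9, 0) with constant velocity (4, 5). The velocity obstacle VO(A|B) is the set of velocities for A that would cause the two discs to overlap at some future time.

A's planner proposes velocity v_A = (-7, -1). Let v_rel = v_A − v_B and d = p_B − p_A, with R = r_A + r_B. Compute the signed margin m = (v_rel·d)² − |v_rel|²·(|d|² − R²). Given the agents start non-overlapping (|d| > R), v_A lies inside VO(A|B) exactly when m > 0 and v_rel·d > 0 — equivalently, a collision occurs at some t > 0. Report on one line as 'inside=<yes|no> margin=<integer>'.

d = (23, -14),  |d|² = 725;  R = 5+8 = 13,  c = 725−13² = 556
v_rel = (-11, -6),  |v_rel|² = 157;  v_rel·d = (-11)·(23) + (-6)·(-14) = -169
157·t² + 338·t + 556 = 0  ⇒  m = (-169)² − 157·556 = -58731
m = -58731 < 0,  v_rel·d = -169 < 0  ⇒  outside

inside=no margin=-58731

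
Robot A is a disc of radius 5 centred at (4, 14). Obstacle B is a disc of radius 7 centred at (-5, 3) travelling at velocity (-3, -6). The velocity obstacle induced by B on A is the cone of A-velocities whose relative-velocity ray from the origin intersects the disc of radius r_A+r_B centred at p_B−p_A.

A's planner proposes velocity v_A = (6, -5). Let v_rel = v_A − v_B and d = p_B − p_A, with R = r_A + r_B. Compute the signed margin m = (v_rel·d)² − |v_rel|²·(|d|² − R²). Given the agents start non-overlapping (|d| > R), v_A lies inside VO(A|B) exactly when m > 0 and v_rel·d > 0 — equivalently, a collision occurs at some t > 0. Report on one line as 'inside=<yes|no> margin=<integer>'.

d = (-9, -11),  |d|² = 202;  R = 5+7 = 12,  c = 202−12² = 58
v_rel = (9, 1),  |v_rel|² = 82;  v_rel·d = (9)·(-9) + (1)·(-11) = -92
82·t² + 184·t + 58 = 0  ⇒  m = (-92)² − 82·58 = 3708
m = 3708 > 0,  v_rel·d = -92 < 0  ⇒  outside

inside=no margin=3708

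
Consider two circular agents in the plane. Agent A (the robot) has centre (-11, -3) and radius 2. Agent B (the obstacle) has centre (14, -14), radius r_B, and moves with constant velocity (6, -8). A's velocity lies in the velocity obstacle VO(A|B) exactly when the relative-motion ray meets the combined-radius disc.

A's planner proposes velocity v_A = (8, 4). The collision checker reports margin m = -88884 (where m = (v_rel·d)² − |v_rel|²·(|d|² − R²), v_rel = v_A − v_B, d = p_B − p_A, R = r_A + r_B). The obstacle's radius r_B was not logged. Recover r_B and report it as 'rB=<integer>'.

m = -88884
d = (25, -11);  v_rel = (2, 12),  |v_rel|² = 148
v_rel×d = (2)·(-11) − (12)·(25) = -322
since m = R²·148 − (-322)²:  R² = (103684 + -88884) / 148 = 100
R = √100 = 10  ⇒  r_B = 10 − 2 = 8

rB=8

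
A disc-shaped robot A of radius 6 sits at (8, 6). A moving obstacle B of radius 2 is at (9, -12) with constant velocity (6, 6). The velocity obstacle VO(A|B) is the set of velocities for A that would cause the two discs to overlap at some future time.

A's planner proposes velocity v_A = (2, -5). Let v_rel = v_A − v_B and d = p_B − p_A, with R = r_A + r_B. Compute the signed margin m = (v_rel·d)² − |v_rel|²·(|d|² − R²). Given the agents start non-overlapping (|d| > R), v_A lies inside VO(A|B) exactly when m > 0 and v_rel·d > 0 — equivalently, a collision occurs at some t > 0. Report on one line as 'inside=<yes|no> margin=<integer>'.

d = (1, -18),  |d|² = 325;  R = 6+2 = 8,  c = 325−8² = 261
v_rel = (-4, -11),  |v_rel|² = 137;  v_rel·d = (-4)·(1) + (-11)·(-18) = 194
137·t² − 388·t + 261 = 0  ⇒  m = 194² − 137·261 = 1879
m = 1879 > 0,  v_rel·d = 194 > 0  ⇒  inside

inside=yes margin=1879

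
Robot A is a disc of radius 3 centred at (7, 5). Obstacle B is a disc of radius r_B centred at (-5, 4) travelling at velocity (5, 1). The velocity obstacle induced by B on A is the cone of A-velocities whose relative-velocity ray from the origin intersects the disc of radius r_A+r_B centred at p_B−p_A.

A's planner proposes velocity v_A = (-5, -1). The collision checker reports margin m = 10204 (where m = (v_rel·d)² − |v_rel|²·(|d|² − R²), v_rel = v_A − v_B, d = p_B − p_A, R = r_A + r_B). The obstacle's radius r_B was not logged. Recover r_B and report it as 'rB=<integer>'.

m = 10204
d = (-12, -1);  v_rel = (-10, -2),  |v_rel|² = 104
v_rel×d = (-10)·(-1) − (-2)·(-12) = -14
since m = R²·104 − (-14)²:  R² = (196 + 10204) / 104 = 100
R = √100 = 10  ⇒  r_B = 10 − 3 = 7

rB=7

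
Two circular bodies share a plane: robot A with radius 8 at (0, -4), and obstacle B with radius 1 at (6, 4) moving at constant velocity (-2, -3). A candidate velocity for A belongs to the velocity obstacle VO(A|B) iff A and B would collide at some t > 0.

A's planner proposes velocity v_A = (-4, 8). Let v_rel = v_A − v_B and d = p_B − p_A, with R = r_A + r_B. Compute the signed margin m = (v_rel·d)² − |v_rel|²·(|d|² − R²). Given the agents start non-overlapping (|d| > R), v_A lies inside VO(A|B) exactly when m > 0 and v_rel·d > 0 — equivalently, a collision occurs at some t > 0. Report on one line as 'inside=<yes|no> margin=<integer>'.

d = (6, 8),  |d|² = 100;  R = 8+1 = 9,  c = 100−9² = 19
v_rel = (-2, 11),  |v_rel|² = 125;  v_rel·d = (-2)·(6) + (11)·(8) = 76
125·t² − 152·t + 19 = 0  ⇒  m = 76² − 125·19 = 3401
m = 3401 > 0,  v_rel·d = 76 > 0  ⇒  inside

inside=yes margin=3401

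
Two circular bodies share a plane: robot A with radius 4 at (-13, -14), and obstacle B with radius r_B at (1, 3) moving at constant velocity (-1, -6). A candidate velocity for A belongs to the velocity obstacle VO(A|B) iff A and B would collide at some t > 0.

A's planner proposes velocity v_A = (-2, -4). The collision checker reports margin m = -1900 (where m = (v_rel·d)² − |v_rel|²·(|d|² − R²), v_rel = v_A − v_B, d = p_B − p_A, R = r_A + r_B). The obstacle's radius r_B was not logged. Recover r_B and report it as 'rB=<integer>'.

m = -1900
d = (14, 17);  v_rel = (-1, 2),  |v_rel|² = 5
v_rel×d = (-1)·(17) − (2)·(14) = -45
since m = R²·5 − (-45)²:  R² = (2025 + -1900) / 5 = 25
R = √25 = 5  ⇒  r_B = 5 − 4 = 1

rB=1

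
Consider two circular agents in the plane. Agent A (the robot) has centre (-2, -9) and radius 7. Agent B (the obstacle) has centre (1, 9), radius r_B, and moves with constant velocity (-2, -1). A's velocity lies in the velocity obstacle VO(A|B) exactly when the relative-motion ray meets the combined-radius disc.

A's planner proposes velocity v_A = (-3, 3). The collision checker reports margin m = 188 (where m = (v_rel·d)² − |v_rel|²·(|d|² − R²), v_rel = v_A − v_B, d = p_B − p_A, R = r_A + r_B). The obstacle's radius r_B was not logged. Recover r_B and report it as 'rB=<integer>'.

m = 188
d = (3, 18);  v_rel = (-1, 4),  |v_rel|² = 17
v_rel×d = (-1)·(18) − (4)·(3) = -30
since m = R²·17 − (-30)²:  R² = (900 + 188) / 17 = 64
R = √64 = 8  ⇒  r_B = 8 − 7 = 1

rB=1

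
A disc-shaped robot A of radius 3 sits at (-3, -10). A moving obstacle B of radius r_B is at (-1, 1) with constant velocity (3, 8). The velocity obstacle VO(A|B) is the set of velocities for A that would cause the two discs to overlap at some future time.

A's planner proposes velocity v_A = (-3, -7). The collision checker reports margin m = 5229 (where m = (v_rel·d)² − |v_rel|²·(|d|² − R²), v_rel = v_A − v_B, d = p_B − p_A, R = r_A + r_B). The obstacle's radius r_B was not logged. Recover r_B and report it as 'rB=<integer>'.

m = 5229
d = (2, 11);  v_rel = (-6, -15),  |v_rel|² = 261
v_rel×d = (-6)·(11) − (-15)·(2) = -36
since m = R²·261 − (-36)²:  R² = (1296 + 5229) / 261 = 25
R = √25 = 5  ⇒  r_B = 5 − 3 = 2

rB=2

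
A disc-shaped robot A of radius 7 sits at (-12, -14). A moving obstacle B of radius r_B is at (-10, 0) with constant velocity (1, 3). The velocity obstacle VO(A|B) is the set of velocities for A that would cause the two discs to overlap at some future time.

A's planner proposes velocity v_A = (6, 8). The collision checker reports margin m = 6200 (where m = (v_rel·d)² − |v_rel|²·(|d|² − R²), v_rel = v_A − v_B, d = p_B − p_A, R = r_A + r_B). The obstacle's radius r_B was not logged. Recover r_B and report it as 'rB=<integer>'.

m = 6200
d = (2, 14);  v_rel = (5, 5),  |v_rel|² = 50
v_rel×d = (5)·(14) − (5)·(2) = 60
since m = R²·50 − 60²:  R² = (3600 + 6200) / 50 = 196
R = √196 = 14  ⇒  r_B = 14 − 7 = 7

rB=7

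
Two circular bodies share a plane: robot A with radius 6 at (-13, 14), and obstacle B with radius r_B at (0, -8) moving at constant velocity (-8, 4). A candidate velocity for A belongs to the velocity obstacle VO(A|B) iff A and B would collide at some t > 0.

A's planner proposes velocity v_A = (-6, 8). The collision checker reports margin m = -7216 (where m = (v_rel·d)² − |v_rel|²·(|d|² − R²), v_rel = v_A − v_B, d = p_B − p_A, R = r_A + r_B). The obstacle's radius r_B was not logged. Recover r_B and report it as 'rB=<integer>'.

m = -7216
d = (13, -22);  v_rel = (2, 4),  |v_rel|² = 20
v_rel×d = (2)·(-22) − (4)·(13) = -96
since m = R²·20 − (-96)²:  R² = (9216 + -7216) / 20 = 100
R = √100 = 10  ⇒  r_B = 10 − 6 = 4

rB=4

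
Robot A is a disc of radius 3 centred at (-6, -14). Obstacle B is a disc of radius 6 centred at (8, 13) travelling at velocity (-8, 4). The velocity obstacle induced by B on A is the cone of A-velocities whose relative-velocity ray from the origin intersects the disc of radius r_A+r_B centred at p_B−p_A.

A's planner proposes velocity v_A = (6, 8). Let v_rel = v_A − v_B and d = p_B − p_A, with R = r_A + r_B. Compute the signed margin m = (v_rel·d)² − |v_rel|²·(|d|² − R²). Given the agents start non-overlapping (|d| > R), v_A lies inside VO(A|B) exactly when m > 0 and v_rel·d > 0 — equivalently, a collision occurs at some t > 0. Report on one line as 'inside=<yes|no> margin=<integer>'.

d = (14, 27),  |d|² = 925;  R = 3+6 = 9,  c = 925−9² = 844
v_rel = (14, 4),  |v_rel|² = 212;  v_rel·d = (14)·(14) + (4)·(27) = 304
212·t² − 608·t + 844 = 0  ⇒  m = 304² − 212·844 = -86512
m = -86512 < 0,  v_rel·d = 304 > 0  ⇒  outside

inside=no margin=-86512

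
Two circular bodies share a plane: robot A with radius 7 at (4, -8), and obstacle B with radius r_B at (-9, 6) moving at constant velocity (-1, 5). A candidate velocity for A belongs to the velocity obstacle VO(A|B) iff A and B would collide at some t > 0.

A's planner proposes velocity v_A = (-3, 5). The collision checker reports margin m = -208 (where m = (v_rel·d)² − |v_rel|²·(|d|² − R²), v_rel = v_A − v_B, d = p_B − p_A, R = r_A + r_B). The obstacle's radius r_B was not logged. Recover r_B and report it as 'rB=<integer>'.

m = -208
d = (-13, 14);  v_rel = (-2, 0),  |v_rel|² = 4
v_rel×d = (-2)·(14) − (0)·(-13) = -28
since m = R²·4 − (-28)²:  R² = (784 + -208) / 4 = 144
R = √144 = 12  ⇒  r_B = 12 − 7 = 5

rB=5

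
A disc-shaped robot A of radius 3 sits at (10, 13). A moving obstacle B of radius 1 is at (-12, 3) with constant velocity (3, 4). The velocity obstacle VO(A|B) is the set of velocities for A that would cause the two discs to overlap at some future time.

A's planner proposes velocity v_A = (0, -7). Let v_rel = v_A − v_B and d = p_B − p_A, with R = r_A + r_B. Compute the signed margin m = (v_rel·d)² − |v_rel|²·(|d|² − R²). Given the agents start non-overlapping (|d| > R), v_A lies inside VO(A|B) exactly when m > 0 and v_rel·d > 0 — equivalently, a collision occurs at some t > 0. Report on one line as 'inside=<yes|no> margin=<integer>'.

d = (-22, -10),  |d|² = 584;  R = 3+1 = 4,  c = 584−4² = 568
v_rel = (-3, -11),  |v_rel|² = 130;  v_rel·d = (-3)·(-22) + (-11)·(-10) = 176
130·t² − 352·t + 568 = 0  ⇒  m = 176² − 130·568 = -42864
m = -42864 < 0,  v_rel·d = 176 > 0  ⇒  outside

inside=no margin=-42864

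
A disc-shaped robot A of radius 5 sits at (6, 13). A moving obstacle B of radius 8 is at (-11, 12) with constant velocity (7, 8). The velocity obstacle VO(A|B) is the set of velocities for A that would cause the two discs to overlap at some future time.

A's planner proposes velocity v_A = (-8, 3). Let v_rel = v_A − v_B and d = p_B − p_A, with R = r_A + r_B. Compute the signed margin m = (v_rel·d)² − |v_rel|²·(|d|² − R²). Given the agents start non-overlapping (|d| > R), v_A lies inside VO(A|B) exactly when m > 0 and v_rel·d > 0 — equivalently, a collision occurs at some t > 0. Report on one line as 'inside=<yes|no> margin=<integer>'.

d = (-17, -1),  |d|² = 290;  R = 5+8 = 13,  c = 290−13² = 121
v_rel = (-15, -5),  |v_rel|² = 250;  v_rel·d = (-15)·(-17) + (-5)·(-1) = 260
250·t² − 520·t + 121 = 0  ⇒  m = 260² − 250·121 = 37350
m = 37350 > 0,  v_rel·d = 260 > 0  ⇒  inside

inside=yes margin=37350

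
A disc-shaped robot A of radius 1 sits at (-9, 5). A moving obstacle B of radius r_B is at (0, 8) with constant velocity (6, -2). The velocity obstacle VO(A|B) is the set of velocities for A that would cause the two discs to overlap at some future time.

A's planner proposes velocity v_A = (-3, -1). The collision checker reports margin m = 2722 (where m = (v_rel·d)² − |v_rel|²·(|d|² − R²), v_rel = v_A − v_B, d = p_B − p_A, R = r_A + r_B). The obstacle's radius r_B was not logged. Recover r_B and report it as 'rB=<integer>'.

m = 2722
d = (9, 3);  v_rel = (-9, 1),  |v_rel|² = 82
v_rel×d = (-9)·(3) − (1)·(9) = -36
since m = R²·82 − (-36)²:  R² = (1296 + 2722) / 82 = 49
R = √49 = 7  ⇒  r_B = 7 − 1 = 6

rB=6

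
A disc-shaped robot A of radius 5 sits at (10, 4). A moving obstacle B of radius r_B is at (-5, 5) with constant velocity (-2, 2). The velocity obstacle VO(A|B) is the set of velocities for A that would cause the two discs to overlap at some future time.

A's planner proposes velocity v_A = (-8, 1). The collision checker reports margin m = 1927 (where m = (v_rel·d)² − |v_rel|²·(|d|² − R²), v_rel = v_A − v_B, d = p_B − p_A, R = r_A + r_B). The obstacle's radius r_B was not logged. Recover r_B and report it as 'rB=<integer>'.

m = 1927
d = (-15, 1);  v_rel = (-6, -1),  |v_rel|² = 37
v_rel×d = (-6)·(1) − (-1)·(-15) = -21
since m = R²·37 − (-21)²:  R² = (441 + 1927) / 37 = 64
R = √64 = 8  ⇒  r_B = 8 − 5 = 3

rB=3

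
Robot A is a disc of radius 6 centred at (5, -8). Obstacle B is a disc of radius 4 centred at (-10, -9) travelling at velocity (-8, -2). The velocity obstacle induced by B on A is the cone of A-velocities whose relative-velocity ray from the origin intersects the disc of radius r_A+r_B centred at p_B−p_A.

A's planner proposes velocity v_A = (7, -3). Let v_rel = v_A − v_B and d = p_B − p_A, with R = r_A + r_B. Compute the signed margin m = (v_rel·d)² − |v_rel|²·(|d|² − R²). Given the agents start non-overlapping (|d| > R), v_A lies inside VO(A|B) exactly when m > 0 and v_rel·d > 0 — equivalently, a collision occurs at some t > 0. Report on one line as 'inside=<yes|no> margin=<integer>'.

d = (-15, -1),  |d|² = 226;  R = 6+4 = 10,  c = 226−10² = 126
v_rel = (15, -1),  |v_rel|² = 226;  v_rel·d = (15)·(-15) + (-1)·(-1) = -224
226·t² + 448·t + 126 = 0  ⇒  m = (-224)² − 226·126 = 21700
m = 21700 > 0,  v_rel·d = -224 < 0  ⇒  outside

inside=no margin=21700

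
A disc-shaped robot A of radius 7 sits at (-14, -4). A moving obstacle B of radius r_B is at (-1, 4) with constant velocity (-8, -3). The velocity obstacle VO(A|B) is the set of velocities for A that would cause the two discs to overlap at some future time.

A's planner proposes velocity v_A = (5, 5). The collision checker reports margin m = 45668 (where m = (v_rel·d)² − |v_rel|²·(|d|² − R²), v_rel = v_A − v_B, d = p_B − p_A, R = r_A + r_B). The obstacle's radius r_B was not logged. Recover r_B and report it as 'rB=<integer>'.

m = 45668
d = (13, 8);  v_rel = (13, 8),  |v_rel|² = 233
v_rel×d = (13)·(8) − (8)·(13) = 0
since m = R²·233 − 0²:  R² = (0 + 45668) / 233 = 196
R = √196 = 14  ⇒  r_B = 14 − 7 = 7

rB=7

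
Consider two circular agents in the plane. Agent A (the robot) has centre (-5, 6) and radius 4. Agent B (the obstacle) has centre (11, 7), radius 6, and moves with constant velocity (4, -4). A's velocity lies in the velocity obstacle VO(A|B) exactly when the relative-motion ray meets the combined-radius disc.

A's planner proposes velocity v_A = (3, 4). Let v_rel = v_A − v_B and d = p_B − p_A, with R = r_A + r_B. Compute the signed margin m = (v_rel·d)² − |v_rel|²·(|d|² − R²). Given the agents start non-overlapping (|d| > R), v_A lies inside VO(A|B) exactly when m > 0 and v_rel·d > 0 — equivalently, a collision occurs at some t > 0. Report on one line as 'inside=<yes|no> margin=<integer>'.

d = (16, 1),  |d|² = 257;  R = 4+6 = 10,  c = 257−10² = 157
v_rel = (-1, 8),  |v_rel|² = 65;  v_rel·d = (-1)·(16) + (8)·(1) = -8
65·t² + 16·t + 157 = 0  ⇒  m = (-8)² − 65·157 = -10141
m = -10141 < 0,  v_rel·d = -8 < 0  ⇒  outside

inside=no margin=-10141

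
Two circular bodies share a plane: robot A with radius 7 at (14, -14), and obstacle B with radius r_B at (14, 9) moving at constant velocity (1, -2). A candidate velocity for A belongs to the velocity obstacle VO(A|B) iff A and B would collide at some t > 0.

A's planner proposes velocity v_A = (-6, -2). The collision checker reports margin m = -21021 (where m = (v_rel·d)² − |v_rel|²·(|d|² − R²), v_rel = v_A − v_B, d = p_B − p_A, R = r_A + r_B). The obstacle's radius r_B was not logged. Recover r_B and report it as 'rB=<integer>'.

m = -21021
d = (0, 23);  v_rel = (-7, 0),  |v_rel|² = 49
v_rel×d = (-7)·(23) − (0)·(0) = -161
since m = R²·49 − (-161)²:  R² = (25921 + -21021) / 49 = 100
R = √100 = 10  ⇒  r_B = 10 − 7 = 3

rB=3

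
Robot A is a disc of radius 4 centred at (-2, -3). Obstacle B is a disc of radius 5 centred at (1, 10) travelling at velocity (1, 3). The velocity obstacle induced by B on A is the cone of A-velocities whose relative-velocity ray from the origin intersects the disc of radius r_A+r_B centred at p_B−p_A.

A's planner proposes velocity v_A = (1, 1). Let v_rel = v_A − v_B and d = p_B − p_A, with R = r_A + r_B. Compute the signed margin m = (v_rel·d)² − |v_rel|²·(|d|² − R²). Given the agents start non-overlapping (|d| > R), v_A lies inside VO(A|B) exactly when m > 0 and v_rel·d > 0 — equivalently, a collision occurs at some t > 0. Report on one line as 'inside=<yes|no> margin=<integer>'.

d = (3, 13),  |d|² = 178;  R = 4+5 = 9,  c = 178−9² = 97
v_rel = (0, -2),  |v_rel|² = 4;  v_rel·d = (0)·(3) + (-2)·(13) = -26
4·t² + 52·t + 97 = 0  ⇒  m = (-26)² − 4·97 = 288
m = 288 > 0,  v_rel·d = -26 < 0  ⇒  outside

inside=no margin=288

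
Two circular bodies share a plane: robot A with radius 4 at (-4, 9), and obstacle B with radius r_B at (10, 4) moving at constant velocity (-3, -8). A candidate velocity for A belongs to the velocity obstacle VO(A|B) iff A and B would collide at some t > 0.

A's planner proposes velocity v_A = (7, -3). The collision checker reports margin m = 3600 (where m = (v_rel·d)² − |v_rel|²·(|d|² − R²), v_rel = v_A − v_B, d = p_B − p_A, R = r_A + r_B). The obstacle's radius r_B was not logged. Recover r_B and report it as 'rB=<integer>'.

m = 3600
d = (14, -5);  v_rel = (10, 5),  |v_rel|² = 125
v_rel×d = (10)·(-5) − (5)·(14) = -120
since m = R²·125 − (-120)²:  R² = (14400 + 3600) / 125 = 144
R = √144 = 12  ⇒  r_B = 12 − 4 = 8

rB=8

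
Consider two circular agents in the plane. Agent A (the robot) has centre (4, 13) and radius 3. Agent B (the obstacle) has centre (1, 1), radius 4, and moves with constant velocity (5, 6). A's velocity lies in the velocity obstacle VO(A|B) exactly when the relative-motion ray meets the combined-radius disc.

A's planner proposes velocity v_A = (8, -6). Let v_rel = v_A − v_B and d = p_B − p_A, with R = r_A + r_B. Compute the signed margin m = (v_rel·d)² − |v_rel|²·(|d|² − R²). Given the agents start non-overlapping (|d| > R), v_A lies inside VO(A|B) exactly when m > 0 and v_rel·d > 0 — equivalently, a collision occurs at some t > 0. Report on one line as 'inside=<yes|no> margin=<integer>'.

d = (-3, -12),  |d|² = 153;  R = 3+4 = 7,  c = 153−7² = 104
v_rel = (3, -12),  |v_rel|² = 153;  v_rel·d = (3)·(-3) + (-12)·(-12) = 135
153·t² − 270·t + 104 = 0  ⇒  m = 135² − 153·104 = 2313
m = 2313 > 0,  v_rel·d = 135 > 0  ⇒  inside

inside=yes margin=2313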